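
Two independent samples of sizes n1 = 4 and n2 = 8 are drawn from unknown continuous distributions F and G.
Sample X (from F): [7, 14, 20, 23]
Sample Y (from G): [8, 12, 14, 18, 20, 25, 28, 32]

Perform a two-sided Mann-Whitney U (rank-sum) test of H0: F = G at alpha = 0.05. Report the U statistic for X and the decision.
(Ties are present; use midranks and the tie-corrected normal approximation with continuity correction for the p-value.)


Step 1: Combine and sort all 12 observations; assign midranks.
sorted (value, group): (7,X), (8,Y), (12,Y), (14,X), (14,Y), (18,Y), (20,X), (20,Y), (23,X), (25,Y), (28,Y), (32,Y)
ranks: 7->1, 8->2, 12->3, 14->4.5, 14->4.5, 18->6, 20->7.5, 20->7.5, 23->9, 25->10, 28->11, 32->12
Step 2: Rank sum for X: R1 = 1 + 4.5 + 7.5 + 9 = 22.
Step 3: U_X = R1 - n1(n1+1)/2 = 22 - 4*5/2 = 22 - 10 = 12.
       U_Y = n1*n2 - U_X = 32 - 12 = 20.
Step 4: Ties are present, so use the tie-corrected normal approximation (with continuity correction) for the p-value.
Step 5: p-value = 0.550818; compare to alpha = 0.05. fail to reject H0.

U_X = 12, p = 0.550818, fail to reject H0 at alpha = 0.05.


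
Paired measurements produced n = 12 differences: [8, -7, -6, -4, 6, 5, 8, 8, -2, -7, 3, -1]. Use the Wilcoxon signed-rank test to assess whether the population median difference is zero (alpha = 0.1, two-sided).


Step 1: Drop any zero differences (none here) and take |d_i|.
|d| = [8, 7, 6, 4, 6, 5, 8, 8, 2, 7, 3, 1]
Step 2: Midrank |d_i| (ties get averaged ranks).
ranks: |8|->11, |7|->8.5, |6|->6.5, |4|->4, |6|->6.5, |5|->5, |8|->11, |8|->11, |2|->2, |7|->8.5, |3|->3, |1|->1
Step 3: Attach original signs; sum ranks with positive sign and with negative sign.
W+ = 11 + 6.5 + 5 + 11 + 11 + 3 = 47.5
W- = 8.5 + 6.5 + 4 + 2 + 8.5 + 1 = 30.5
(Check: W+ + W- = 78 should equal n(n+1)/2 = 78.)
Step 4: Test statistic W = min(W+, W-) = 30.5.
Step 5: Ties in |d|, so use the tie-corrected normal approximation.
        E[W] = n(n+1)/4 = 12*13/4 = 39.
        Tie groups: |d|=6 (t=2), |d|=7 (t=2), |d|=8 (t=3); sum(t^3 - t) = 36.
        Var[W] = n(n+1)(2n+1)/24 - sum(t^3-t)/48 = 3900/24 - 36/48 = 161.75.
        z = (W - E[W]) / sqrt(Var[W]) = (30.5 - 39) / 12.7181 = -0.6683.
        Two-sided p = 2*Phi(z) = 0.503917.
Step 6: alpha = 0.1. fail to reject H0.

W+ = 47.5, W- = 30.5, W = min = 30.5, p = 0.503917, fail to reject H0.


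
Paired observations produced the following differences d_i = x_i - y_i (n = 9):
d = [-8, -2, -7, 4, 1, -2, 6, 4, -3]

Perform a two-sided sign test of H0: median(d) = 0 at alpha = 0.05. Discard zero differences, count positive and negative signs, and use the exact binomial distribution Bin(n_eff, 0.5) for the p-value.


Step 1: Discard zero differences. Original n = 9; n_eff = number of nonzero differences = 9.
Nonzero differences (with sign): -8, -2, -7, +4, +1, -2, +6, +4, -3
Step 2: Count signs: positive = 4, negative = 5.
Step 3: Under H0: P(positive) = 0.5, so the number of positives S ~ Bin(9, 0.5).
Step 4: Two-sided exact p-value = sum of Bin(9,0.5) probabilities at or below the observed probability = 1.000000.
Step 5: alpha = 0.05. fail to reject H0.

n_eff = 9, pos = 4, neg = 5, p = 1.000000, fail to reject H0.


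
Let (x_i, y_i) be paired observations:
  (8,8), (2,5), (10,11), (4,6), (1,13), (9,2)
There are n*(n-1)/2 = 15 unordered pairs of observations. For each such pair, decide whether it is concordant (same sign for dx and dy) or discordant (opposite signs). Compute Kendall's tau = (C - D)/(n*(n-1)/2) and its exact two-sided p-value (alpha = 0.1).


Step 1: Enumerate the 15 unordered pairs (i,j) with i<j and classify each by sign(x_j-x_i) * sign(y_j-y_i).
  (1,2):dx=-6,dy=-3->C; (1,3):dx=+2,dy=+3->C; (1,4):dx=-4,dy=-2->C; (1,5):dx=-7,dy=+5->D
  (1,6):dx=+1,dy=-6->D; (2,3):dx=+8,dy=+6->C; (2,4):dx=+2,dy=+1->C; (2,5):dx=-1,dy=+8->D
  (2,6):dx=+7,dy=-3->D; (3,4):dx=-6,dy=-5->C; (3,5):dx=-9,dy=+2->D; (3,6):dx=-1,dy=-9->C
  (4,5):dx=-3,dy=+7->D; (4,6):dx=+5,dy=-4->D; (5,6):dx=+8,dy=-11->D
Step 2: C = 7, D = 8, total pairs = 15.
Step 3: tau = (C - D)/(n(n-1)/2) = (7 - 8)/15 = -0.066667.
Step 4: Exact two-sided p-value (enumerate n! = 720 permutations of y under H0): p = 1.000000.
Step 5: alpha = 0.1. fail to reject H0.

tau_b = -0.0667 (C=7, D=8), p = 1.000000, fail to reject H0.


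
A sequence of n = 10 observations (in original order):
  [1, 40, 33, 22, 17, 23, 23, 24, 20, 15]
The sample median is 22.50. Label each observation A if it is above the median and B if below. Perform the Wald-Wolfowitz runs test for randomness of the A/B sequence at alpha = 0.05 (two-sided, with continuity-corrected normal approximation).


Step 1: Compute median = 22.50; label A = above, B = below.
Labels in order: BAABBAAABB  (n_A = 5, n_B = 5)
Step 2: Count runs R = 5.
Step 3: Under H0 (random ordering), E[R] = 2*n_A*n_B/(n_A+n_B) + 1 = 2*5*5/10 + 1 = 6.0000.
        Var[R] = 2*n_A*n_B*(2*n_A*n_B - n_A - n_B) / ((n_A+n_B)^2 * (n_A+n_B-1)) = 2000/900 = 2.2222.
        SD[R] = 1.4907.
Step 4: Continuity-corrected z = (R + 0.5 - E[R]) / SD[R] = (5 + 0.5 - 6.0000) / 1.4907 = -0.3354.
Step 5: Two-sided p-value via normal approximation = 2*(1 - Phi(|z|)) = 0.737316.
Step 6: alpha = 0.05. fail to reject H0.

R = 5, z = -0.3354, p = 0.737316, fail to reject H0.


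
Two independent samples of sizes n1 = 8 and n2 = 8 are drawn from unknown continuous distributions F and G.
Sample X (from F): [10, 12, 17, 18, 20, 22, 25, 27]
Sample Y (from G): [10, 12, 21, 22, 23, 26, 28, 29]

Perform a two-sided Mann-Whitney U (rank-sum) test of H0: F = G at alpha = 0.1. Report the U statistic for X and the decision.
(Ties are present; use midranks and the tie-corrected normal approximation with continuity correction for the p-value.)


Step 1: Combine and sort all 16 observations; assign midranks.
sorted (value, group): (10,X), (10,Y), (12,X), (12,Y), (17,X), (18,X), (20,X), (21,Y), (22,X), (22,Y), (23,Y), (25,X), (26,Y), (27,X), (28,Y), (29,Y)
ranks: 10->1.5, 10->1.5, 12->3.5, 12->3.5, 17->5, 18->6, 20->7, 21->8, 22->9.5, 22->9.5, 23->11, 25->12, 26->13, 27->14, 28->15, 29->16
Step 2: Rank sum for X: R1 = 1.5 + 3.5 + 5 + 6 + 7 + 9.5 + 12 + 14 = 58.5.
Step 3: U_X = R1 - n1(n1+1)/2 = 58.5 - 8*9/2 = 58.5 - 36 = 22.5.
       U_Y = n1*n2 - U_X = 64 - 22.5 = 41.5.
Step 4: Ties are present, so use the tie-corrected normal approximation (with continuity correction) for the p-value.
Step 5: p-value = 0.343496; compare to alpha = 0.1. fail to reject H0.

U_X = 22.5, p = 0.343496, fail to reject H0 at alpha = 0.1.


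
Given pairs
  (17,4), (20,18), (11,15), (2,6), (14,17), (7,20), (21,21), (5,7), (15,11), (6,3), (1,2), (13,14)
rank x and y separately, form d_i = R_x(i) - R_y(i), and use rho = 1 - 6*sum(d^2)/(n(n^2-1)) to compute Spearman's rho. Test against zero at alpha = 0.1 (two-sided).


Step 1: Rank x and y separately (midranks; no ties here).
rank(x): 17->10, 20->11, 11->6, 2->2, 14->8, 7->5, 21->12, 5->3, 15->9, 6->4, 1->1, 13->7
rank(y): 4->3, 18->10, 15->8, 6->4, 17->9, 20->11, 21->12, 7->5, 11->6, 3->2, 2->1, 14->7
Step 2: d_i = R_x(i) - R_y(i); compute d_i^2.
  (10-3)^2=49, (11-10)^2=1, (6-8)^2=4, (2-4)^2=4, (8-9)^2=1, (5-11)^2=36, (12-12)^2=0, (3-5)^2=4, (9-6)^2=9, (4-2)^2=4, (1-1)^2=0, (7-7)^2=0
sum(d^2) = 112.
Step 3: rho = 1 - 6*112 / (12*(12^2 - 1)) = 1 - 672/1716 = 0.608392.
Step 4: Under H0, t = rho * sqrt((n-2)/(1-rho^2)) = 2.4242 ~ t(10).
Step 5: Two-sided p-value from the t-distribution with 10 df = 0.035806.
Step 6: alpha = 0.1. reject H0.

rho = 0.6084, p = 0.035806, reject H0 at alpha = 0.1.


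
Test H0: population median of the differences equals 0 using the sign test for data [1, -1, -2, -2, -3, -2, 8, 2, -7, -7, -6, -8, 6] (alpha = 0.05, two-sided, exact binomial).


Step 1: Discard zero differences. Original n = 13; n_eff = number of nonzero differences = 13.
Nonzero differences (with sign): +1, -1, -2, -2, -3, -2, +8, +2, -7, -7, -6, -8, +6
Step 2: Count signs: positive = 4, negative = 9.
Step 3: Under H0: P(positive) = 0.5, so the number of positives S ~ Bin(13, 0.5).
Step 4: Two-sided exact p-value = sum of Bin(13,0.5) probabilities at or below the observed probability = 0.266846.
Step 5: alpha = 0.05. fail to reject H0.

n_eff = 13, pos = 4, neg = 9, p = 0.266846, fail to reject H0.


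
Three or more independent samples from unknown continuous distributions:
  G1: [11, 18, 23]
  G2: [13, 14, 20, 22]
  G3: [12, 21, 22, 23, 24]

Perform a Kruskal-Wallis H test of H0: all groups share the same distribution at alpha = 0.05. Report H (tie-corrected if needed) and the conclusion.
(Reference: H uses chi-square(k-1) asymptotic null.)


Step 1: Combine all N = 12 observations and assign midranks.
sorted (value, group, rank): (11,G1,1), (12,G3,2), (13,G2,3), (14,G2,4), (18,G1,5), (20,G2,6), (21,G3,7), (22,G2,8.5), (22,G3,8.5), (23,G1,10.5), (23,G3,10.5), (24,G3,12)
Step 2: Sum ranks within each group.
R_1 = 16.5 (n_1 = 3)
R_2 = 21.5 (n_2 = 4)
R_3 = 40 (n_3 = 5)
Step 3: H = 12/(N(N+1)) * sum(R_i^2/n_i) - 3(N+1)
     = 12/(12*13) * (16.5^2/3 + 21.5^2/4 + 40^2/5) - 3*13
     = 0.076923 * 526.312 - 39
     = 1.485577.
Step 4: Ties present; correction factor C = 1 - 12/(12^3 - 12) = 0.993007. Corrected H = 1.485577 / 0.993007 = 1.496039.
Step 5: Under H0, H ~ chi^2(2); p-value = 0.473303.
Step 6: alpha = 0.05. fail to reject H0.

H = 1.4960, df = 2, p = 0.473303, fail to reject H0.


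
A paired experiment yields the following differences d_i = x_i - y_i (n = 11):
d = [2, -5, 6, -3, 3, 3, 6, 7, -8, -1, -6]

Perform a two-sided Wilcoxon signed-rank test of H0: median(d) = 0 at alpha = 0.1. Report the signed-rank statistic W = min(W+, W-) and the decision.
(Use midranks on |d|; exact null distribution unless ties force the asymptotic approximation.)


Step 1: Drop any zero differences (none here) and take |d_i|.
|d| = [2, 5, 6, 3, 3, 3, 6, 7, 8, 1, 6]
Step 2: Midrank |d_i| (ties get averaged ranks).
ranks: |2|->2, |5|->6, |6|->8, |3|->4, |3|->4, |3|->4, |6|->8, |7|->10, |8|->11, |1|->1, |6|->8
Step 3: Attach original signs; sum ranks with positive sign and with negative sign.
W+ = 2 + 8 + 4 + 4 + 8 + 10 = 36
W- = 6 + 4 + 11 + 1 + 8 = 30
(Check: W+ + W- = 66 should equal n(n+1)/2 = 66.)
Step 4: Test statistic W = min(W+, W-) = 30.
Step 5: Ties in |d|, so use the tie-corrected normal approximation.
        E[W] = n(n+1)/4 = 11*12/4 = 33.
        Tie groups: |d|=3 (t=3), |d|=6 (t=3); sum(t^3 - t) = 48.
        Var[W] = n(n+1)(2n+1)/24 - sum(t^3-t)/48 = 3036/24 - 48/48 = 125.5.
        z = (W - E[W]) / sqrt(Var[W]) = (30 - 33) / 11.2027 = -0.2678.
        Two-sided p = 2*Phi(z) = 0.788859.
Step 6: alpha = 0.1. fail to reject H0.

W+ = 36, W- = 30, W = min = 30, p = 0.788859, fail to reject H0.


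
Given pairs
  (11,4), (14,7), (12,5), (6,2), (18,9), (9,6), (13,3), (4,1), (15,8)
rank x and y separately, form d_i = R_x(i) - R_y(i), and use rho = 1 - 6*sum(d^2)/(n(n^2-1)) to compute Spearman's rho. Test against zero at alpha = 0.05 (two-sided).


Step 1: Rank x and y separately (midranks; no ties here).
rank(x): 11->4, 14->7, 12->5, 6->2, 18->9, 9->3, 13->6, 4->1, 15->8
rank(y): 4->4, 7->7, 5->5, 2->2, 9->9, 6->6, 3->3, 1->1, 8->8
Step 2: d_i = R_x(i) - R_y(i); compute d_i^2.
  (4-4)^2=0, (7-7)^2=0, (5-5)^2=0, (2-2)^2=0, (9-9)^2=0, (3-6)^2=9, (6-3)^2=9, (1-1)^2=0, (8-8)^2=0
sum(d^2) = 18.
Step 3: rho = 1 - 6*18 / (9*(9^2 - 1)) = 1 - 108/720 = 0.850000.
Step 4: Under H0, t = rho * sqrt((n-2)/(1-rho^2)) = 4.2691 ~ t(7).
Step 5: Two-sided p-value from the t-distribution with 7 df = 0.003705.
Step 6: alpha = 0.05. reject H0.

rho = 0.8500, p = 0.003705, reject H0 at alpha = 0.05.


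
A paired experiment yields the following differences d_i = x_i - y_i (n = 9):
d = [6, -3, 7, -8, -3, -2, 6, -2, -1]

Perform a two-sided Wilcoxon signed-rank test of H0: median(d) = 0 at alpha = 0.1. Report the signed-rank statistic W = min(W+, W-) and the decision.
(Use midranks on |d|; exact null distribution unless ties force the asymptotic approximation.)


Step 1: Drop any zero differences (none here) and take |d_i|.
|d| = [6, 3, 7, 8, 3, 2, 6, 2, 1]
Step 2: Midrank |d_i| (ties get averaged ranks).
ranks: |6|->6.5, |3|->4.5, |7|->8, |8|->9, |3|->4.5, |2|->2.5, |6|->6.5, |2|->2.5, |1|->1
Step 3: Attach original signs; sum ranks with positive sign and with negative sign.
W+ = 6.5 + 8 + 6.5 = 21
W- = 4.5 + 9 + 4.5 + 2.5 + 2.5 + 1 = 24
(Check: W+ + W- = 45 should equal n(n+1)/2 = 45.)
Step 4: Test statistic W = min(W+, W-) = 21.
Step 5: Ties in |d|, so use the tie-corrected normal approximation.
        E[W] = n(n+1)/4 = 9*10/4 = 22.5.
        Tie groups: |d|=2 (t=2), |d|=3 (t=2), |d|=6 (t=2); sum(t^3 - t) = 18.
        Var[W] = n(n+1)(2n+1)/24 - sum(t^3-t)/48 = 1710/24 - 18/48 = 70.875.
        z = (W - E[W]) / sqrt(Var[W]) = (21 - 22.5) / 8.4187 = -0.1782.
        Two-sided p = 2*Phi(z) = 0.858586.
Step 6: alpha = 0.1. fail to reject H0.

W+ = 21, W- = 24, W = min = 21, p = 0.858586, fail to reject H0.


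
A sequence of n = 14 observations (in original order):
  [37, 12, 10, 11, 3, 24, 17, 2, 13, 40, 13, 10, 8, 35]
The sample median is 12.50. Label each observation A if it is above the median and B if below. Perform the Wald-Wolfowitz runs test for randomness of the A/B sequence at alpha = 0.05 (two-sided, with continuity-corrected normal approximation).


Step 1: Compute median = 12.50; label A = above, B = below.
Labels in order: ABBBBAABAAABBA  (n_A = 7, n_B = 7)
Step 2: Count runs R = 7.
Step 3: Under H0 (random ordering), E[R] = 2*n_A*n_B/(n_A+n_B) + 1 = 2*7*7/14 + 1 = 8.0000.
        Var[R] = 2*n_A*n_B*(2*n_A*n_B - n_A - n_B) / ((n_A+n_B)^2 * (n_A+n_B-1)) = 8232/2548 = 3.2308.
        SD[R] = 1.7974.
Step 4: Continuity-corrected z = (R + 0.5 - E[R]) / SD[R] = (7 + 0.5 - 8.0000) / 1.7974 = -0.2782.
Step 5: Two-sided p-value via normal approximation = 2*(1 - Phi(|z|)) = 0.780879.
Step 6: alpha = 0.05. fail to reject H0.

R = 7, z = -0.2782, p = 0.780879, fail to reject H0.


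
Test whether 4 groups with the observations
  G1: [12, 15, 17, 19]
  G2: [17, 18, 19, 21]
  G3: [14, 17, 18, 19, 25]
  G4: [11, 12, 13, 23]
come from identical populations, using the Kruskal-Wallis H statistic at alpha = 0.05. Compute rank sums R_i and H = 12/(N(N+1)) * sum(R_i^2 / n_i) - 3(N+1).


Step 1: Combine all N = 17 observations and assign midranks.
sorted (value, group, rank): (11,G4,1), (12,G1,2.5), (12,G4,2.5), (13,G4,4), (14,G3,5), (15,G1,6), (17,G1,8), (17,G2,8), (17,G3,8), (18,G2,10.5), (18,G3,10.5), (19,G1,13), (19,G2,13), (19,G3,13), (21,G2,15), (23,G4,16), (25,G3,17)
Step 2: Sum ranks within each group.
R_1 = 29.5 (n_1 = 4)
R_2 = 46.5 (n_2 = 4)
R_3 = 53.5 (n_3 = 5)
R_4 = 23.5 (n_4 = 4)
Step 3: H = 12/(N(N+1)) * sum(R_i^2/n_i) - 3(N+1)
     = 12/(17*18) * (29.5^2/4 + 46.5^2/4 + 53.5^2/5 + 23.5^2/4) - 3*18
     = 0.039216 * 1468.64 - 54
     = 3.593627.
Step 4: Ties present; correction factor C = 1 - 60/(17^3 - 17) = 0.987745. Corrected H = 3.593627 / 0.987745 = 3.638213.
Step 5: Under H0, H ~ chi^2(3); p-value = 0.303274.
Step 6: alpha = 0.05. fail to reject H0.

H = 3.6382, df = 3, p = 0.303274, fail to reject H0.


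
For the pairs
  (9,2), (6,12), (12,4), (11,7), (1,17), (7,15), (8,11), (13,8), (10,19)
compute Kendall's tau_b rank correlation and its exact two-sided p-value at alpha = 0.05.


Step 1: Enumerate the 36 unordered pairs (i,j) with i<j and classify each by sign(x_j-x_i) * sign(y_j-y_i).
  (1,2):dx=-3,dy=+10->D; (1,3):dx=+3,dy=+2->C; (1,4):dx=+2,dy=+5->C; (1,5):dx=-8,dy=+15->D
  (1,6):dx=-2,dy=+13->D; (1,7):dx=-1,dy=+9->D; (1,8):dx=+4,dy=+6->C; (1,9):dx=+1,dy=+17->C
  (2,3):dx=+6,dy=-8->D; (2,4):dx=+5,dy=-5->D; (2,5):dx=-5,dy=+5->D; (2,6):dx=+1,dy=+3->C
  (2,7):dx=+2,dy=-1->D; (2,8):dx=+7,dy=-4->D; (2,9):dx=+4,dy=+7->C; (3,4):dx=-1,dy=+3->D
  (3,5):dx=-11,dy=+13->D; (3,6):dx=-5,dy=+11->D; (3,7):dx=-4,dy=+7->D; (3,8):dx=+1,dy=+4->C
  (3,9):dx=-2,dy=+15->D; (4,5):dx=-10,dy=+10->D; (4,6):dx=-4,dy=+8->D; (4,7):dx=-3,dy=+4->D
  (4,8):dx=+2,dy=+1->C; (4,9):dx=-1,dy=+12->D; (5,6):dx=+6,dy=-2->D; (5,7):dx=+7,dy=-6->D
  (5,8):dx=+12,dy=-9->D; (5,9):dx=+9,dy=+2->C; (6,7):dx=+1,dy=-4->D; (6,8):dx=+6,dy=-7->D
  (6,9):dx=+3,dy=+4->C; (7,8):dx=+5,dy=-3->D; (7,9):dx=+2,dy=+8->C; (8,9):dx=-3,dy=+11->D
Step 2: C = 11, D = 25, total pairs = 36.
Step 3: tau = (C - D)/(n(n-1)/2) = (11 - 25)/36 = -0.388889.
Step 4: Exact two-sided p-value (enumerate n! = 362880 permutations of y under H0): p = 0.180181.
Step 5: alpha = 0.05. fail to reject H0.

tau_b = -0.3889 (C=11, D=25), p = 0.180181, fail to reject H0.


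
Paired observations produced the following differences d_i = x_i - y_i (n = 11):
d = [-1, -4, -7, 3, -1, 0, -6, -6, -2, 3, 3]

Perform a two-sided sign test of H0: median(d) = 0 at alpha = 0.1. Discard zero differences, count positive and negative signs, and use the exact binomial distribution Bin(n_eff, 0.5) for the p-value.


Step 1: Discard zero differences. Original n = 11; n_eff = number of nonzero differences = 10.
Nonzero differences (with sign): -1, -4, -7, +3, -1, -6, -6, -2, +3, +3
Step 2: Count signs: positive = 3, negative = 7.
Step 3: Under H0: P(positive) = 0.5, so the number of positives S ~ Bin(10, 0.5).
Step 4: Two-sided exact p-value = sum of Bin(10,0.5) probabilities at or below the observed probability = 0.343750.
Step 5: alpha = 0.1. fail to reject H0.

n_eff = 10, pos = 3, neg = 7, p = 0.343750, fail to reject H0.


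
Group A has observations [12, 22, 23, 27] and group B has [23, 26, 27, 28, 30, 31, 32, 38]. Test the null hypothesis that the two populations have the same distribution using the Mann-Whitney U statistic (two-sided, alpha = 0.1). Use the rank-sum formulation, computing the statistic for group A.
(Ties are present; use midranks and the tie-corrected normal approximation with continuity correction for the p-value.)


Step 1: Combine and sort all 12 observations; assign midranks.
sorted (value, group): (12,X), (22,X), (23,X), (23,Y), (26,Y), (27,X), (27,Y), (28,Y), (30,Y), (31,Y), (32,Y), (38,Y)
ranks: 12->1, 22->2, 23->3.5, 23->3.5, 26->5, 27->6.5, 27->6.5, 28->8, 30->9, 31->10, 32->11, 38->12
Step 2: Rank sum for X: R1 = 1 + 2 + 3.5 + 6.5 = 13.
Step 3: U_X = R1 - n1(n1+1)/2 = 13 - 4*5/2 = 13 - 10 = 3.
       U_Y = n1*n2 - U_X = 32 - 3 = 29.
Step 4: Ties are present, so use the tie-corrected normal approximation (with continuity correction) for the p-value.
Step 5: p-value = 0.033132; compare to alpha = 0.1. reject H0.

U_X = 3, p = 0.033132, reject H0 at alpha = 0.1.


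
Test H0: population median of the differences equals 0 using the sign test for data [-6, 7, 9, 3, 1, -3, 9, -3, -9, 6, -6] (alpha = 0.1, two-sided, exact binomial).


Step 1: Discard zero differences. Original n = 11; n_eff = number of nonzero differences = 11.
Nonzero differences (with sign): -6, +7, +9, +3, +1, -3, +9, -3, -9, +6, -6
Step 2: Count signs: positive = 6, negative = 5.
Step 3: Under H0: P(positive) = 0.5, so the number of positives S ~ Bin(11, 0.5).
Step 4: Two-sided exact p-value = sum of Bin(11,0.5) probabilities at or below the observed probability = 1.000000.
Step 5: alpha = 0.1. fail to reject H0.

n_eff = 11, pos = 6, neg = 5, p = 1.000000, fail to reject H0.


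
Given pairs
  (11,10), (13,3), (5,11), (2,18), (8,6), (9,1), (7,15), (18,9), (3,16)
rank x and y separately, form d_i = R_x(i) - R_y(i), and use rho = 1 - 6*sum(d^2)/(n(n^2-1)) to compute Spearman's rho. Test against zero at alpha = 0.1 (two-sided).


Step 1: Rank x and y separately (midranks; no ties here).
rank(x): 11->7, 13->8, 5->3, 2->1, 8->5, 9->6, 7->4, 18->9, 3->2
rank(y): 10->5, 3->2, 11->6, 18->9, 6->3, 1->1, 15->7, 9->4, 16->8
Step 2: d_i = R_x(i) - R_y(i); compute d_i^2.
  (7-5)^2=4, (8-2)^2=36, (3-6)^2=9, (1-9)^2=64, (5-3)^2=4, (6-1)^2=25, (4-7)^2=9, (9-4)^2=25, (2-8)^2=36
sum(d^2) = 212.
Step 3: rho = 1 - 6*212 / (9*(9^2 - 1)) = 1 - 1272/720 = -0.766667.
Step 4: Under H0, t = rho * sqrt((n-2)/(1-rho^2)) = -3.1593 ~ t(7).
Step 5: Two-sided p-value from the t-distribution with 7 df = 0.015944.
Step 6: alpha = 0.1. reject H0.

rho = -0.7667, p = 0.015944, reject H0 at alpha = 0.1.


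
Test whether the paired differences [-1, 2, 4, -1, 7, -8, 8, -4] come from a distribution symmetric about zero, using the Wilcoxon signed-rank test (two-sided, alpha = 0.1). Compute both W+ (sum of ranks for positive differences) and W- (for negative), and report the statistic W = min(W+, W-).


Step 1: Drop any zero differences (none here) and take |d_i|.
|d| = [1, 2, 4, 1, 7, 8, 8, 4]
Step 2: Midrank |d_i| (ties get averaged ranks).
ranks: |1|->1.5, |2|->3, |4|->4.5, |1|->1.5, |7|->6, |8|->7.5, |8|->7.5, |4|->4.5
Step 3: Attach original signs; sum ranks with positive sign and with negative sign.
W+ = 3 + 4.5 + 6 + 7.5 = 21
W- = 1.5 + 1.5 + 7.5 + 4.5 = 15
(Check: W+ + W- = 36 should equal n(n+1)/2 = 36.)
Step 4: Test statistic W = min(W+, W-) = 15.
Step 5: Ties in |d|, so use the tie-corrected normal approximation.
        E[W] = n(n+1)/4 = 8*9/4 = 18.
        Tie groups: |d|=1 (t=2), |d|=4 (t=2), |d|=8 (t=2); sum(t^3 - t) = 18.
        Var[W] = n(n+1)(2n+1)/24 - sum(t^3-t)/48 = 1224/24 - 18/48 = 50.625.
        z = (W - E[W]) / sqrt(Var[W]) = (15 - 18) / 7.1151 = -0.4216.
        Two-sided p = 2*Phi(z) = 0.673290.
Step 6: alpha = 0.1. fail to reject H0.

W+ = 21, W- = 15, W = min = 15, p = 0.673290, fail to reject H0.


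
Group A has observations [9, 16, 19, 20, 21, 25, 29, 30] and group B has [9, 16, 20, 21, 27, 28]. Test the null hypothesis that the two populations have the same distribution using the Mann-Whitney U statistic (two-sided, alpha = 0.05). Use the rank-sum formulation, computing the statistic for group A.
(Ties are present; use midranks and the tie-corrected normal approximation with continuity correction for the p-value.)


Step 1: Combine and sort all 14 observations; assign midranks.
sorted (value, group): (9,X), (9,Y), (16,X), (16,Y), (19,X), (20,X), (20,Y), (21,X), (21,Y), (25,X), (27,Y), (28,Y), (29,X), (30,X)
ranks: 9->1.5, 9->1.5, 16->3.5, 16->3.5, 19->5, 20->6.5, 20->6.5, 21->8.5, 21->8.5, 25->10, 27->11, 28->12, 29->13, 30->14
Step 2: Rank sum for X: R1 = 1.5 + 3.5 + 5 + 6.5 + 8.5 + 10 + 13 + 14 = 62.
Step 3: U_X = R1 - n1(n1+1)/2 = 62 - 8*9/2 = 62 - 36 = 26.
       U_Y = n1*n2 - U_X = 48 - 26 = 22.
Step 4: Ties are present, so use the tie-corrected normal approximation (with continuity correction) for the p-value.
Step 5: p-value = 0.845780; compare to alpha = 0.05. fail to reject H0.

U_X = 26, p = 0.845780, fail to reject H0 at alpha = 0.05.


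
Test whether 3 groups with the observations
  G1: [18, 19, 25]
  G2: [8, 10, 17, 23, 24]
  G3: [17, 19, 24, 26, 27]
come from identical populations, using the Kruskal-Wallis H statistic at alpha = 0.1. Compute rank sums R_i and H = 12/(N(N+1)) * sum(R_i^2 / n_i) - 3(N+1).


Step 1: Combine all N = 13 observations and assign midranks.
sorted (value, group, rank): (8,G2,1), (10,G2,2), (17,G2,3.5), (17,G3,3.5), (18,G1,5), (19,G1,6.5), (19,G3,6.5), (23,G2,8), (24,G2,9.5), (24,G3,9.5), (25,G1,11), (26,G3,12), (27,G3,13)
Step 2: Sum ranks within each group.
R_1 = 22.5 (n_1 = 3)
R_2 = 24 (n_2 = 5)
R_3 = 44.5 (n_3 = 5)
Step 3: H = 12/(N(N+1)) * sum(R_i^2/n_i) - 3(N+1)
     = 12/(13*14) * (22.5^2/3 + 24^2/5 + 44.5^2/5) - 3*14
     = 0.065934 * 680 - 42
     = 2.835165.
Step 4: Ties present; correction factor C = 1 - 18/(13^3 - 13) = 0.991758. Corrected H = 2.835165 / 0.991758 = 2.858726.
Step 5: Under H0, H ~ chi^2(2); p-value = 0.239461.
Step 6: alpha = 0.1. fail to reject H0.

H = 2.8587, df = 2, p = 0.239461, fail to reject H0.


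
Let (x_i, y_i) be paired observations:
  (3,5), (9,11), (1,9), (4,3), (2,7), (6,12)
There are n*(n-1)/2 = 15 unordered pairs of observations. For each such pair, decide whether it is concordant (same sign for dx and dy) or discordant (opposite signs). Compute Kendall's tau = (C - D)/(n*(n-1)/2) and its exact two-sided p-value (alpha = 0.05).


Step 1: Enumerate the 15 unordered pairs (i,j) with i<j and classify each by sign(x_j-x_i) * sign(y_j-y_i).
  (1,2):dx=+6,dy=+6->C; (1,3):dx=-2,dy=+4->D; (1,4):dx=+1,dy=-2->D; (1,5):dx=-1,dy=+2->D
  (1,6):dx=+3,dy=+7->C; (2,3):dx=-8,dy=-2->C; (2,4):dx=-5,dy=-8->C; (2,5):dx=-7,dy=-4->C
  (2,6):dx=-3,dy=+1->D; (3,4):dx=+3,dy=-6->D; (3,5):dx=+1,dy=-2->D; (3,6):dx=+5,dy=+3->C
  (4,5):dx=-2,dy=+4->D; (4,6):dx=+2,dy=+9->C; (5,6):dx=+4,dy=+5->C
Step 2: C = 8, D = 7, total pairs = 15.
Step 3: tau = (C - D)/(n(n-1)/2) = (8 - 7)/15 = 0.066667.
Step 4: Exact two-sided p-value (enumerate n! = 720 permutations of y under H0): p = 1.000000.
Step 5: alpha = 0.05. fail to reject H0.

tau_b = 0.0667 (C=8, D=7), p = 1.000000, fail to reject H0.


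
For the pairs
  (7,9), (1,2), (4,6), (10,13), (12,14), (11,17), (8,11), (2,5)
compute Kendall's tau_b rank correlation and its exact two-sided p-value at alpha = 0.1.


Step 1: Enumerate the 28 unordered pairs (i,j) with i<j and classify each by sign(x_j-x_i) * sign(y_j-y_i).
  (1,2):dx=-6,dy=-7->C; (1,3):dx=-3,dy=-3->C; (1,4):dx=+3,dy=+4->C; (1,5):dx=+5,dy=+5->C
  (1,6):dx=+4,dy=+8->C; (1,7):dx=+1,dy=+2->C; (1,8):dx=-5,dy=-4->C; (2,3):dx=+3,dy=+4->C
  (2,4):dx=+9,dy=+11->C; (2,5):dx=+11,dy=+12->C; (2,6):dx=+10,dy=+15->C; (2,7):dx=+7,dy=+9->C
  (2,8):dx=+1,dy=+3->C; (3,4):dx=+6,dy=+7->C; (3,5):dx=+8,dy=+8->C; (3,6):dx=+7,dy=+11->C
  (3,7):dx=+4,dy=+5->C; (3,8):dx=-2,dy=-1->C; (4,5):dx=+2,dy=+1->C; (4,6):dx=+1,dy=+4->C
  (4,7):dx=-2,dy=-2->C; (4,8):dx=-8,dy=-8->C; (5,6):dx=-1,dy=+3->D; (5,7):dx=-4,dy=-3->C
  (5,8):dx=-10,dy=-9->C; (6,7):dx=-3,dy=-6->C; (6,8):dx=-9,dy=-12->C; (7,8):dx=-6,dy=-6->C
Step 2: C = 27, D = 1, total pairs = 28.
Step 3: tau = (C - D)/(n(n-1)/2) = (27 - 1)/28 = 0.928571.
Step 4: Exact two-sided p-value (enumerate n! = 40320 permutations of y under H0): p = 0.000397.
Step 5: alpha = 0.1. reject H0.

tau_b = 0.9286 (C=27, D=1), p = 0.000397, reject H0.


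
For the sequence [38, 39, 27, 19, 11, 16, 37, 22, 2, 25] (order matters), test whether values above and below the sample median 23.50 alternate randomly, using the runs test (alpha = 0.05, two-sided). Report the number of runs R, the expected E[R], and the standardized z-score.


Step 1: Compute median = 23.50; label A = above, B = below.
Labels in order: AAABBBABBA  (n_A = 5, n_B = 5)
Step 2: Count runs R = 5.
Step 3: Under H0 (random ordering), E[R] = 2*n_A*n_B/(n_A+n_B) + 1 = 2*5*5/10 + 1 = 6.0000.
        Var[R] = 2*n_A*n_B*(2*n_A*n_B - n_A - n_B) / ((n_A+n_B)^2 * (n_A+n_B-1)) = 2000/900 = 2.2222.
        SD[R] = 1.4907.
Step 4: Continuity-corrected z = (R + 0.5 - E[R]) / SD[R] = (5 + 0.5 - 6.0000) / 1.4907 = -0.3354.
Step 5: Two-sided p-value via normal approximation = 2*(1 - Phi(|z|)) = 0.737316.
Step 6: alpha = 0.05. fail to reject H0.

R = 5, z = -0.3354, p = 0.737316, fail to reject H0.


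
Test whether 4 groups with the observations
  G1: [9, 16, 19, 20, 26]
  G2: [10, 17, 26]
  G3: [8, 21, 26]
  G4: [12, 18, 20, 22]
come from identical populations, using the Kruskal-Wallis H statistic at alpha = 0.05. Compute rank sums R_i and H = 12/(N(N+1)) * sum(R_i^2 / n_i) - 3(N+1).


Step 1: Combine all N = 15 observations and assign midranks.
sorted (value, group, rank): (8,G3,1), (9,G1,2), (10,G2,3), (12,G4,4), (16,G1,5), (17,G2,6), (18,G4,7), (19,G1,8), (20,G1,9.5), (20,G4,9.5), (21,G3,11), (22,G4,12), (26,G1,14), (26,G2,14), (26,G3,14)
Step 2: Sum ranks within each group.
R_1 = 38.5 (n_1 = 5)
R_2 = 23 (n_2 = 3)
R_3 = 26 (n_3 = 3)
R_4 = 32.5 (n_4 = 4)
Step 3: H = 12/(N(N+1)) * sum(R_i^2/n_i) - 3(N+1)
     = 12/(15*16) * (38.5^2/5 + 23^2/3 + 26^2/3 + 32.5^2/4) - 3*16
     = 0.050000 * 962.179 - 48
     = 0.108958.
Step 4: Ties present; correction factor C = 1 - 30/(15^3 - 15) = 0.991071. Corrected H = 0.108958 / 0.991071 = 0.109940.
Step 5: Under H0, H ~ chi^2(3); p-value = 0.990618.
Step 6: alpha = 0.05. fail to reject H0.

H = 0.1099, df = 3, p = 0.990618, fail to reject H0.


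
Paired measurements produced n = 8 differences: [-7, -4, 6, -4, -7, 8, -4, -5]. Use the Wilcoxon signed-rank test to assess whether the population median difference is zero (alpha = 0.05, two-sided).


Step 1: Drop any zero differences (none here) and take |d_i|.
|d| = [7, 4, 6, 4, 7, 8, 4, 5]
Step 2: Midrank |d_i| (ties get averaged ranks).
ranks: |7|->6.5, |4|->2, |6|->5, |4|->2, |7|->6.5, |8|->8, |4|->2, |5|->4
Step 3: Attach original signs; sum ranks with positive sign and with negative sign.
W+ = 5 + 8 = 13
W- = 6.5 + 2 + 2 + 6.5 + 2 + 4 = 23
(Check: W+ + W- = 36 should equal n(n+1)/2 = 36.)
Step 4: Test statistic W = min(W+, W-) = 13.
Step 5: Ties in |d|, so use the tie-corrected normal approximation.
        E[W] = n(n+1)/4 = 8*9/4 = 18.
        Tie groups: |d|=4 (t=3), |d|=7 (t=2); sum(t^3 - t) = 30.
        Var[W] = n(n+1)(2n+1)/24 - sum(t^3-t)/48 = 1224/24 - 30/48 = 50.375.
        z = (W - E[W]) / sqrt(Var[W]) = (13 - 18) / 7.0975 = -0.7045.
        Two-sided p = 2*Phi(z) = 0.481140.
Step 6: alpha = 0.05. fail to reject H0.

W+ = 13, W- = 23, W = min = 13, p = 0.481140, fail to reject H0.


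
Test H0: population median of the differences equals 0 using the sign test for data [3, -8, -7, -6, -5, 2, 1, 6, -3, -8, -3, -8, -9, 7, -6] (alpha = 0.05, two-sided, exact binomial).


Step 1: Discard zero differences. Original n = 15; n_eff = number of nonzero differences = 15.
Nonzero differences (with sign): +3, -8, -7, -6, -5, +2, +1, +6, -3, -8, -3, -8, -9, +7, -6
Step 2: Count signs: positive = 5, negative = 10.
Step 3: Under H0: P(positive) = 0.5, so the number of positives S ~ Bin(15, 0.5).
Step 4: Two-sided exact p-value = sum of Bin(15,0.5) probabilities at or below the observed probability = 0.301758.
Step 5: alpha = 0.05. fail to reject H0.

n_eff = 15, pos = 5, neg = 10, p = 0.301758, fail to reject H0.


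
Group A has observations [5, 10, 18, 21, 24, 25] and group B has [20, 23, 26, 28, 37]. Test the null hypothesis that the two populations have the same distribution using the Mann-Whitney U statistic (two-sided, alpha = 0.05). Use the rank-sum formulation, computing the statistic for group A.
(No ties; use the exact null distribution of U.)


Step 1: Combine and sort all 11 observations; assign midranks.
sorted (value, group): (5,X), (10,X), (18,X), (20,Y), (21,X), (23,Y), (24,X), (25,X), (26,Y), (28,Y), (37,Y)
ranks: 5->1, 10->2, 18->3, 20->4, 21->5, 23->6, 24->7, 25->8, 26->9, 28->10, 37->11
Step 2: Rank sum for X: R1 = 1 + 2 + 3 + 5 + 7 + 8 = 26.
Step 3: U_X = R1 - n1(n1+1)/2 = 26 - 6*7/2 = 26 - 21 = 5.
       U_Y = n1*n2 - U_X = 30 - 5 = 25.
Step 4: No ties, so the exact null distribution of U (based on enumerating the C(11,6) = 462 equally likely rank assignments) gives the two-sided p-value.
Step 5: p-value = 0.082251; compare to alpha = 0.05. fail to reject H0.

U_X = 5, p = 0.082251, fail to reject H0 at alpha = 0.05.


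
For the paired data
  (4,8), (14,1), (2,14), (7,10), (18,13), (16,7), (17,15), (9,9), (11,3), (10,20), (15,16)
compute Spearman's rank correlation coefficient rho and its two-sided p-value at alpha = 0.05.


Step 1: Rank x and y separately (midranks; no ties here).
rank(x): 4->2, 14->7, 2->1, 7->3, 18->11, 16->9, 17->10, 9->4, 11->6, 10->5, 15->8
rank(y): 8->4, 1->1, 14->8, 10->6, 13->7, 7->3, 15->9, 9->5, 3->2, 20->11, 16->10
Step 2: d_i = R_x(i) - R_y(i); compute d_i^2.
  (2-4)^2=4, (7-1)^2=36, (1-8)^2=49, (3-6)^2=9, (11-7)^2=16, (9-3)^2=36, (10-9)^2=1, (4-5)^2=1, (6-2)^2=16, (5-11)^2=36, (8-10)^2=4
sum(d^2) = 208.
Step 3: rho = 1 - 6*208 / (11*(11^2 - 1)) = 1 - 1248/1320 = 0.054545.
Step 4: Under H0, t = rho * sqrt((n-2)/(1-rho^2)) = 0.1639 ~ t(9).
Step 5: Two-sided p-value from the t-distribution with 9 df = 0.873447.
Step 6: alpha = 0.05. fail to reject H0.

rho = 0.0545, p = 0.873447, fail to reject H0 at alpha = 0.05.


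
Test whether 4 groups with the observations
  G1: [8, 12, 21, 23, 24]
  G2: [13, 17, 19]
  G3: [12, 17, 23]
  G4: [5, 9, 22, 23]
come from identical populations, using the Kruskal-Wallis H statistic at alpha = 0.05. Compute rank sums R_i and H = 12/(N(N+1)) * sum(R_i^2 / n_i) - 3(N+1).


Step 1: Combine all N = 15 observations and assign midranks.
sorted (value, group, rank): (5,G4,1), (8,G1,2), (9,G4,3), (12,G1,4.5), (12,G3,4.5), (13,G2,6), (17,G2,7.5), (17,G3,7.5), (19,G2,9), (21,G1,10), (22,G4,11), (23,G1,13), (23,G3,13), (23,G4,13), (24,G1,15)
Step 2: Sum ranks within each group.
R_1 = 44.5 (n_1 = 5)
R_2 = 22.5 (n_2 = 3)
R_3 = 25 (n_3 = 3)
R_4 = 28 (n_4 = 4)
Step 3: H = 12/(N(N+1)) * sum(R_i^2/n_i) - 3(N+1)
     = 12/(15*16) * (44.5^2/5 + 22.5^2/3 + 25^2/3 + 28^2/4) - 3*16
     = 0.050000 * 969.133 - 48
     = 0.456667.
Step 4: Ties present; correction factor C = 1 - 36/(15^3 - 15) = 0.989286. Corrected H = 0.456667 / 0.989286 = 0.461613.
Step 5: Under H0, H ~ chi^2(3); p-value = 0.927240.
Step 6: alpha = 0.05. fail to reject H0.

H = 0.4616, df = 3, p = 0.927240, fail to reject H0.


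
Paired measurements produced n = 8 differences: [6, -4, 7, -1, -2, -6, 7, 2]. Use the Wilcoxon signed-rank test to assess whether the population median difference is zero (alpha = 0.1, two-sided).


Step 1: Drop any zero differences (none here) and take |d_i|.
|d| = [6, 4, 7, 1, 2, 6, 7, 2]
Step 2: Midrank |d_i| (ties get averaged ranks).
ranks: |6|->5.5, |4|->4, |7|->7.5, |1|->1, |2|->2.5, |6|->5.5, |7|->7.5, |2|->2.5
Step 3: Attach original signs; sum ranks with positive sign and with negative sign.
W+ = 5.5 + 7.5 + 7.5 + 2.5 = 23
W- = 4 + 1 + 2.5 + 5.5 = 13
(Check: W+ + W- = 36 should equal n(n+1)/2 = 36.)
Step 4: Test statistic W = min(W+, W-) = 13.
Step 5: Ties in |d|, so use the tie-corrected normal approximation.
        E[W] = n(n+1)/4 = 8*9/4 = 18.
        Tie groups: |d|=2 (t=2), |d|=6 (t=2), |d|=7 (t=2); sum(t^3 - t) = 18.
        Var[W] = n(n+1)(2n+1)/24 - sum(t^3-t)/48 = 1224/24 - 18/48 = 50.625.
        z = (W - E[W]) / sqrt(Var[W]) = (13 - 18) / 7.1151 = -0.7027.
        Two-sided p = 2*Phi(z) = 0.482225.
Step 6: alpha = 0.1. fail to reject H0.

W+ = 23, W- = 13, W = min = 13, p = 0.482225, fail to reject H0.


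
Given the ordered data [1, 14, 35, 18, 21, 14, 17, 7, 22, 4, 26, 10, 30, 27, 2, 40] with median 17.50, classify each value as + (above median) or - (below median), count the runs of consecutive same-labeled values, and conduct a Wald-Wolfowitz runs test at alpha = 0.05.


Step 1: Compute median = 17.50; label A = above, B = below.
Labels in order: BBAAABBBABABAABA  (n_A = 8, n_B = 8)
Step 2: Count runs R = 10.
Step 3: Under H0 (random ordering), E[R] = 2*n_A*n_B/(n_A+n_B) + 1 = 2*8*8/16 + 1 = 9.0000.
        Var[R] = 2*n_A*n_B*(2*n_A*n_B - n_A - n_B) / ((n_A+n_B)^2 * (n_A+n_B-1)) = 14336/3840 = 3.7333.
        SD[R] = 1.9322.
Step 4: Continuity-corrected z = (R - 0.5 - E[R]) / SD[R] = (10 - 0.5 - 9.0000) / 1.9322 = 0.2588.
Step 5: Two-sided p-value via normal approximation = 2*(1 - Phi(|z|)) = 0.795809.
Step 6: alpha = 0.05. fail to reject H0.

R = 10, z = 0.2588, p = 0.795809, fail to reject H0.


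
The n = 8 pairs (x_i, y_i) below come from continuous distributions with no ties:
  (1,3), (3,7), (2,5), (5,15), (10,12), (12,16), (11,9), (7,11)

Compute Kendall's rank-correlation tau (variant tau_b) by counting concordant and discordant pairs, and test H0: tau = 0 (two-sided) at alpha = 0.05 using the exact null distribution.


Step 1: Enumerate the 28 unordered pairs (i,j) with i<j and classify each by sign(x_j-x_i) * sign(y_j-y_i).
  (1,2):dx=+2,dy=+4->C; (1,3):dx=+1,dy=+2->C; (1,4):dx=+4,dy=+12->C; (1,5):dx=+9,dy=+9->C
  (1,6):dx=+11,dy=+13->C; (1,7):dx=+10,dy=+6->C; (1,8):dx=+6,dy=+8->C; (2,3):dx=-1,dy=-2->C
  (2,4):dx=+2,dy=+8->C; (2,5):dx=+7,dy=+5->C; (2,6):dx=+9,dy=+9->C; (2,7):dx=+8,dy=+2->C
  (2,8):dx=+4,dy=+4->C; (3,4):dx=+3,dy=+10->C; (3,5):dx=+8,dy=+7->C; (3,6):dx=+10,dy=+11->C
  (3,7):dx=+9,dy=+4->C; (3,8):dx=+5,dy=+6->C; (4,5):dx=+5,dy=-3->D; (4,6):dx=+7,dy=+1->C
  (4,7):dx=+6,dy=-6->D; (4,8):dx=+2,dy=-4->D; (5,6):dx=+2,dy=+4->C; (5,7):dx=+1,dy=-3->D
  (5,8):dx=-3,dy=-1->C; (6,7):dx=-1,dy=-7->C; (6,8):dx=-5,dy=-5->C; (7,8):dx=-4,dy=+2->D
Step 2: C = 23, D = 5, total pairs = 28.
Step 3: tau = (C - D)/(n(n-1)/2) = (23 - 5)/28 = 0.642857.
Step 4: Exact two-sided p-value (enumerate n! = 40320 permutations of y under H0): p = 0.031151.
Step 5: alpha = 0.05. reject H0.

tau_b = 0.6429 (C=23, D=5), p = 0.031151, reject H0.


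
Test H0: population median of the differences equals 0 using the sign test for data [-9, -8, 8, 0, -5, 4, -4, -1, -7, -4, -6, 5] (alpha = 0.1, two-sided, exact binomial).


Step 1: Discard zero differences. Original n = 12; n_eff = number of nonzero differences = 11.
Nonzero differences (with sign): -9, -8, +8, -5, +4, -4, -1, -7, -4, -6, +5
Step 2: Count signs: positive = 3, negative = 8.
Step 3: Under H0: P(positive) = 0.5, so the number of positives S ~ Bin(11, 0.5).
Step 4: Two-sided exact p-value = sum of Bin(11,0.5) probabilities at or below the observed probability = 0.226562.
Step 5: alpha = 0.1. fail to reject H0.

n_eff = 11, pos = 3, neg = 8, p = 0.226562, fail to reject H0.


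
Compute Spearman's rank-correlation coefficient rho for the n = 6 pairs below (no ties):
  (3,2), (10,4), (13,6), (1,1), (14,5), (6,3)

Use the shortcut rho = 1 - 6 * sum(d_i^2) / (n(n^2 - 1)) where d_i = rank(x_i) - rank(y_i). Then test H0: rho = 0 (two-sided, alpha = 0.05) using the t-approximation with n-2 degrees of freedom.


Step 1: Rank x and y separately (midranks; no ties here).
rank(x): 3->2, 10->4, 13->5, 1->1, 14->6, 6->3
rank(y): 2->2, 4->4, 6->6, 1->1, 5->5, 3->3
Step 2: d_i = R_x(i) - R_y(i); compute d_i^2.
  (2-2)^2=0, (4-4)^2=0, (5-6)^2=1, (1-1)^2=0, (6-5)^2=1, (3-3)^2=0
sum(d^2) = 2.
Step 3: rho = 1 - 6*2 / (6*(6^2 - 1)) = 1 - 12/210 = 0.942857.
Step 4: Under H0, t = rho * sqrt((n-2)/(1-rho^2)) = 5.6595 ~ t(4).
Step 5: Two-sided p-value from the t-distribution with 4 df = 0.004805.
Step 6: alpha = 0.05. reject H0.

rho = 0.9429, p = 0.004805, reject H0 at alpha = 0.05.


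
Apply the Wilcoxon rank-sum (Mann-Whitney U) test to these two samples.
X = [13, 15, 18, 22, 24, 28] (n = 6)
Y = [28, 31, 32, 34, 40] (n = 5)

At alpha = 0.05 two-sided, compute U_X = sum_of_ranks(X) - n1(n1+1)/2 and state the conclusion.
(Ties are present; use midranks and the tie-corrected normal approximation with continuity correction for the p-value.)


Step 1: Combine and sort all 11 observations; assign midranks.
sorted (value, group): (13,X), (15,X), (18,X), (22,X), (24,X), (28,X), (28,Y), (31,Y), (32,Y), (34,Y), (40,Y)
ranks: 13->1, 15->2, 18->3, 22->4, 24->5, 28->6.5, 28->6.5, 31->8, 32->9, 34->10, 40->11
Step 2: Rank sum for X: R1 = 1 + 2 + 3 + 4 + 5 + 6.5 = 21.5.
Step 3: U_X = R1 - n1(n1+1)/2 = 21.5 - 6*7/2 = 21.5 - 21 = 0.5.
       U_Y = n1*n2 - U_X = 30 - 0.5 = 29.5.
Step 4: Ties are present, so use the tie-corrected normal approximation (with continuity correction) for the p-value.
Step 5: p-value = 0.010411; compare to alpha = 0.05. reject H0.

U_X = 0.5, p = 0.010411, reject H0 at alpha = 0.05.


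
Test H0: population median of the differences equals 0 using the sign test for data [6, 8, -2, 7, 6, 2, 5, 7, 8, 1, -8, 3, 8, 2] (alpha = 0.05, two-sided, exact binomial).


Step 1: Discard zero differences. Original n = 14; n_eff = number of nonzero differences = 14.
Nonzero differences (with sign): +6, +8, -2, +7, +6, +2, +5, +7, +8, +1, -8, +3, +8, +2
Step 2: Count signs: positive = 12, negative = 2.
Step 3: Under H0: P(positive) = 0.5, so the number of positives S ~ Bin(14, 0.5).
Step 4: Two-sided exact p-value = sum of Bin(14,0.5) probabilities at or below the observed probability = 0.012939.
Step 5: alpha = 0.05. reject H0.

n_eff = 14, pos = 12, neg = 2, p = 0.012939, reject H0.


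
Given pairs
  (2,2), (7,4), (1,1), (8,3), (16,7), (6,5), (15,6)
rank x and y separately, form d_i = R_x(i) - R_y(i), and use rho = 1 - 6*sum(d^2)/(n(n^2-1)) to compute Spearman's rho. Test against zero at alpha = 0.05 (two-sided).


Step 1: Rank x and y separately (midranks; no ties here).
rank(x): 2->2, 7->4, 1->1, 8->5, 16->7, 6->3, 15->6
rank(y): 2->2, 4->4, 1->1, 3->3, 7->7, 5->5, 6->6
Step 2: d_i = R_x(i) - R_y(i); compute d_i^2.
  (2-2)^2=0, (4-4)^2=0, (1-1)^2=0, (5-3)^2=4, (7-7)^2=0, (3-5)^2=4, (6-6)^2=0
sum(d^2) = 8.
Step 3: rho = 1 - 6*8 / (7*(7^2 - 1)) = 1 - 48/336 = 0.857143.
Step 4: Under H0, t = rho * sqrt((n-2)/(1-rho^2)) = 3.7210 ~ t(5).
Step 5: Two-sided p-value from the t-distribution with 5 df = 0.013697.
Step 6: alpha = 0.05. reject H0.

rho = 0.8571, p = 0.013697, reject H0 at alpha = 0.05.


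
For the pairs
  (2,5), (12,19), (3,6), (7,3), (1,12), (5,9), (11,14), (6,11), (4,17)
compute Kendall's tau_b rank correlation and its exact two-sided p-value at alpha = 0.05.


Step 1: Enumerate the 36 unordered pairs (i,j) with i<j and classify each by sign(x_j-x_i) * sign(y_j-y_i).
  (1,2):dx=+10,dy=+14->C; (1,3):dx=+1,dy=+1->C; (1,4):dx=+5,dy=-2->D; (1,5):dx=-1,dy=+7->D
  (1,6):dx=+3,dy=+4->C; (1,7):dx=+9,dy=+9->C; (1,8):dx=+4,dy=+6->C; (1,9):dx=+2,dy=+12->C
  (2,3):dx=-9,dy=-13->C; (2,4):dx=-5,dy=-16->C; (2,5):dx=-11,dy=-7->C; (2,6):dx=-7,dy=-10->C
  (2,7):dx=-1,dy=-5->C; (2,8):dx=-6,dy=-8->C; (2,9):dx=-8,dy=-2->C; (3,4):dx=+4,dy=-3->D
  (3,5):dx=-2,dy=+6->D; (3,6):dx=+2,dy=+3->C; (3,7):dx=+8,dy=+8->C; (3,8):dx=+3,dy=+5->C
  (3,9):dx=+1,dy=+11->C; (4,5):dx=-6,dy=+9->D; (4,6):dx=-2,dy=+6->D; (4,7):dx=+4,dy=+11->C
  (4,8):dx=-1,dy=+8->D; (4,9):dx=-3,dy=+14->D; (5,6):dx=+4,dy=-3->D; (5,7):dx=+10,dy=+2->C
  (5,8):dx=+5,dy=-1->D; (5,9):dx=+3,dy=+5->C; (6,7):dx=+6,dy=+5->C; (6,8):dx=+1,dy=+2->C
  (6,9):dx=-1,dy=+8->D; (7,8):dx=-5,dy=-3->C; (7,9):dx=-7,dy=+3->D; (8,9):dx=-2,dy=+6->D
Step 2: C = 23, D = 13, total pairs = 36.
Step 3: tau = (C - D)/(n(n-1)/2) = (23 - 13)/36 = 0.277778.
Step 4: Exact two-sided p-value (enumerate n! = 362880 permutations of y under H0): p = 0.358488.
Step 5: alpha = 0.05. fail to reject H0.

tau_b = 0.2778 (C=23, D=13), p = 0.358488, fail to reject H0.
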